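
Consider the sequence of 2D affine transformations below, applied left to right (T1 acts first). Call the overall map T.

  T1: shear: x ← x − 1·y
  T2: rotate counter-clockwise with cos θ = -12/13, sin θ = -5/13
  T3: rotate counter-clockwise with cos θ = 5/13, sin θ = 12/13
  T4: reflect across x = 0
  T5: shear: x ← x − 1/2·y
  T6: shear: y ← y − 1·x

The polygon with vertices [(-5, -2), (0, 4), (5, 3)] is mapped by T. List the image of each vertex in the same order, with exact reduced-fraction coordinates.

image vertices: (1/2, 5/2), (-6, 10), (-2, 0)

T1 shear: x ← x − 1·y: (-5, -2) → (-3, -2); (0, 4) → (-4, 4); (5, 3) → (2, 3)
T2 rotate counter-clockwise with cos θ = -12/13, sin θ = -5/13: (-3, -2) → (2, 3); (-4, 4) → (68/13, -28/13); (2, 3) → (-9/13, -46/13)
T3 rotate counter-clockwise with cos θ = 5/13, sin θ = 12/13: (2, 3) → (-2, 3); (68/13, -28/13) → (4, 4); (-9/13, -46/13) → (3, -2)
T4 reflect across x = 0: (-2, 3) → (2, 3); (4, 4) → (-4, 4); (3, -2) → (-3, -2)
T5 shear: x ← x − 1/2·y: (2, 3) → (1/2, 3); (-4, 4) → (-6, 4); (-3, -2) → (-2, -2)
T6 shear: y ← y − 1·x: (1/2, 3) → (1/2, 5/2); (-6, 4) → (-6, 10); (-2, -2) → (-2, 0)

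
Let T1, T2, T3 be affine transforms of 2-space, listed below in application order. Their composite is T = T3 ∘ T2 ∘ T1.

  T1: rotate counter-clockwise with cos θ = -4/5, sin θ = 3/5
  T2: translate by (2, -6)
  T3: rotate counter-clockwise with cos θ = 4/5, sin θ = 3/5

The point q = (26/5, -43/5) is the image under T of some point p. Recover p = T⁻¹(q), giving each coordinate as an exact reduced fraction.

p = (0, 5)

T1 = [-4/5 -3/5 0; 3/5 -4/5 0; 0 0 1]
T2·T1 = [-4/5 -3/5 2; 3/5 -4/5 -6; 0 0 1]
T3·…·T1 = [-1 0 26/5; 0 -1 -18/5; 0 0 1]
det M = 1; M⁻¹ = [-1 0 26/5; 0 -1 -18/5; 0 0 1]
M⁻¹ · (26/5, -43/5)ᵀ = (0, 5)ᵀ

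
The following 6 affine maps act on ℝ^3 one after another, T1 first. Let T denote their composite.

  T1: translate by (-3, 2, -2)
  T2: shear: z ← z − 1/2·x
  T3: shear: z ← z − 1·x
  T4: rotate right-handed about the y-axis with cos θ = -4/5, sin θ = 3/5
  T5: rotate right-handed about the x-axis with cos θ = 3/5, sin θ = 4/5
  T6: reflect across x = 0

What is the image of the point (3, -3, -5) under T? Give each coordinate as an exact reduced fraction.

T(p) = (21/5, -127/25, 64/25)

T1 translate by (-3, 2, -2): (3, -3, -5) → (0, -1, -7)
T2 shear: z ← z − 1/2·x: (0, -1, -7) → (0, -1, -7)
T3 shear: z ← z − 1·x: (0, -1, -7) → (0, -1, -7)
T4 rotate right-handed about the y-axis with cos θ = -4/5, sin θ = 3/5: (0, -1, -7) → (-21/5, -1, 28/5)
T5 rotate right-handed about the x-axis with cos θ = 3/5, sin θ = 4/5: (-21/5, -1, 28/5) → (-21/5, -127/25, 64/25)
T6 reflect across x = 0: (-21/5, -127/25, 64/25) → (21/5, -127/25, 64/25)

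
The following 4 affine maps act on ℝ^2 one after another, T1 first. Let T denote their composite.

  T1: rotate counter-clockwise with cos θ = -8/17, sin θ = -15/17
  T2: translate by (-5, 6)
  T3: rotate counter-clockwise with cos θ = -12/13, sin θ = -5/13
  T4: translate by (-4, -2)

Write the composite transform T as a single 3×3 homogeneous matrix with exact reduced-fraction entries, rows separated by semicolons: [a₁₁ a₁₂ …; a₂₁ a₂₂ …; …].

T = [21/221 -220/221 38/13; 220/221 21/221 -73/13; 0 0 1]

T1 = [-8/17 15/17 0; -15/17 -8/17 0; 0 0 1]
T2·T1 = [-8/17 15/17 -5; -15/17 -8/17 6; 0 0 1]
T3·…·T1 = [21/221 -220/221 90/13; 220/221 21/221 -47/13; 0 0 1]
T4·…·T1 = [21/221 -220/221 38/13; 220/221 21/221 -73/13; 0 0 1]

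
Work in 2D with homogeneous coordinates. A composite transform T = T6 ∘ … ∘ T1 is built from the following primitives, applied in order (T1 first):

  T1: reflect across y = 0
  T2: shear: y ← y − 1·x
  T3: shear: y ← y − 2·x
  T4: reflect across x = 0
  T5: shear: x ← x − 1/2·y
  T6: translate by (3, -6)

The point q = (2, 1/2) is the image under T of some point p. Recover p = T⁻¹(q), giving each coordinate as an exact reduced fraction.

T1 = [1 0 0; 0 -1 0; 0 0 1]
T2·T1 = [1 0 0; -1 -1 0; 0 0 1]
T3·…·T1 = [1 0 0; -3 -1 0; 0 0 1]
T4·…·T1 = [-1 0 0; -3 -1 0; 0 0 1]
T5·…·T1 = [1/2 1/2 0; -3 -1 0; 0 0 1]
T6·…·T1 = [1/2 1/2 3; -3 -1 -6; 0 0 1]
det M = 1; M⁻¹ = [-1 -1/2 0; 3 1/2 -6; 0 0 1]
M⁻¹ · (2, 1/2)ᵀ = (-9/4, 1/4)ᵀ

p = (-9/4, 1/4)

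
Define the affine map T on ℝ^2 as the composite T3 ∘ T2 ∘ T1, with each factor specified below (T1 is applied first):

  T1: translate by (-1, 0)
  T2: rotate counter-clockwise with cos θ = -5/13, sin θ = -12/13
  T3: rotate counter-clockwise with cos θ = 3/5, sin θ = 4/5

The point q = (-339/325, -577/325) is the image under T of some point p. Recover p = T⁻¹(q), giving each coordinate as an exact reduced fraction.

p = (2, -9/5)

T1 = [1 0 -1; 0 1 0; 0 0 1]
T2·T1 = [-5/13 12/13 5/13; -12/13 -5/13 12/13; 0 0 1]
T3·…·T1 = [33/65 56/65 -33/65; -56/65 33/65 56/65; 0 0 1]
det M = 1; M⁻¹ = [33/65 -56/65 1; 56/65 33/65 0; 0 0 1]
M⁻¹ · (-339/325, -577/325)ᵀ = (2, -9/5)ᵀ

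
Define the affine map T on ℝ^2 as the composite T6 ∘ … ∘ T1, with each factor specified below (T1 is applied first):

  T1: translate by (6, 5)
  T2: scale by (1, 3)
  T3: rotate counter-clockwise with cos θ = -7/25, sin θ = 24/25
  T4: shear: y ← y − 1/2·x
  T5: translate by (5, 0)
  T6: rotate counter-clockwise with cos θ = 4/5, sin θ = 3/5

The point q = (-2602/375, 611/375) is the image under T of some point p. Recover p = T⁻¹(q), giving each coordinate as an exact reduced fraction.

T1 = [1 0 6; 0 1 5; 0 0 1]
T2·T1 = [1 0 6; 0 3 15; 0 0 1]
T3·…·T1 = [-7/25 -72/25 -402/25; 24/25 -21/25 39/25; 0 0 1]
T4·…·T1 = [-7/25 -72/25 -402/25; 11/10 3/5 48/5; 0 0 1]
T5·…·T1 = [-7/25 -72/25 -277/25; 11/10 3/5 48/5; 0 0 1]
T6·…·T1 = [-221/250 -333/125 -1828/125; 89/125 -156/125 129/125; 0 0 1]
det M = 3; M⁻¹ = [-52/125 111/125 -7; -89/375 -221/750 -19/6; 0 0 1]
M⁻¹ · (-2602/375, 611/375)ᵀ = (-8/3, -2)ᵀ

p = (-8/3, -2)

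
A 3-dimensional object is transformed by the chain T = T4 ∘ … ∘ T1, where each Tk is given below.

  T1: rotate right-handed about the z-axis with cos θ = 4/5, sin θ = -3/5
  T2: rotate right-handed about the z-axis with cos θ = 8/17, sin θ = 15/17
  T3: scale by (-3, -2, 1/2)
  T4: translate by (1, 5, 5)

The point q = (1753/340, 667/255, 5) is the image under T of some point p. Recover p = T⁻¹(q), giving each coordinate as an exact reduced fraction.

T1 = [4/5 3/5 0 0; -3/5 4/5 0 0; 0 0 1 0; 0 0 0 1]
T2·T1 = [77/85 -36/85 0 0; 36/85 77/85 0 0; 0 0 1 0; 0 0 0 1]
T3·…·T1 = [-231/85 108/85 0 0; -72/85 -154/85 0 0; 0 0 1/2 0; 0 0 0 1]
T4·…·T1 = [-231/85 108/85 0 1; -72/85 -154/85 0 5; 0 0 1/2 5; 0 0 0 1]
det M = 3; M⁻¹ = [-77/255 -18/85 0 347/255; 12/85 -77/170 0 361/170; 0 0 2 -10; 0 0 0 1]
M⁻¹ · (1753/340, 667/255, 5)ᵀ = (-3/4, 5/3, 0)ᵀ

p = (-3/4, 5/3, 0)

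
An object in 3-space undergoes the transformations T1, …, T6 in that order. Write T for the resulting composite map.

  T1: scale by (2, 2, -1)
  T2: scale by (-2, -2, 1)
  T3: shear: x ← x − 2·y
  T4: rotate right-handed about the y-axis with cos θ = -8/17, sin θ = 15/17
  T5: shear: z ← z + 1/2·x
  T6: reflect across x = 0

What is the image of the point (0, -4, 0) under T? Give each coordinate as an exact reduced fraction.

T(p) = (-256/17, 16, 608/17)

T1 scale by (2, 2, -1): (0, -4, 0) → (0, -8, 0)
T2 scale by (-2, -2, 1): (0, -8, 0) → (0, 16, 0)
T3 shear: x ← x − 2·y: (0, 16, 0) → (-32, 16, 0)
T4 rotate right-handed about the y-axis with cos θ = -8/17, sin θ = 15/17: (-32, 16, 0) → (256/17, 16, 480/17)
T5 shear: z ← z + 1/2·x: (256/17, 16, 480/17) → (256/17, 16, 608/17)
T6 reflect across x = 0: (256/17, 16, 608/17) → (-256/17, 16, 608/17)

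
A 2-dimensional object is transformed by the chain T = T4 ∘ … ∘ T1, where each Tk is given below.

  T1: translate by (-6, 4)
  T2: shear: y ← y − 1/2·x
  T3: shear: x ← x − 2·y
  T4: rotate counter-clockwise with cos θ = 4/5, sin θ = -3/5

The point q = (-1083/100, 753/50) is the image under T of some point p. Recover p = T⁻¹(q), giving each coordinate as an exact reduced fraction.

p = (-3/5, -7/4)

T1 = [1 0 -6; 0 1 4; 0 0 1]
T2·T1 = [1 0 -6; -1/2 1 7; 0 0 1]
T3·…·T1 = [2 -2 -20; -1/2 1 7; 0 0 1]
T4·…·T1 = [13/10 -1 -59/5; -8/5 2 88/5; 0 0 1]
det M = 1; M⁻¹ = [2 1 6; 8/5 13/10 -4; 0 0 1]
M⁻¹ · (-1083/100, 753/50)ᵀ = (-3/5, -7/4)ᵀ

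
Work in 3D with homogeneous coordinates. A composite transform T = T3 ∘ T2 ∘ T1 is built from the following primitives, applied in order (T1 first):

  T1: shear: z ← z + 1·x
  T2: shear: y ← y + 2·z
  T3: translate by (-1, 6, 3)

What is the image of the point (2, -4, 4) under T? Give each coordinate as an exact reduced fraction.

T(p) = (1, 14, 9)

T1 shear: z ← z + 1·x: (2, -4, 4) → (2, -4, 6)
T2 shear: y ← y + 2·z: (2, -4, 6) → (2, 8, 6)
T3 translate by (-1, 6, 3): (2, 8, 6) → (1, 14, 9)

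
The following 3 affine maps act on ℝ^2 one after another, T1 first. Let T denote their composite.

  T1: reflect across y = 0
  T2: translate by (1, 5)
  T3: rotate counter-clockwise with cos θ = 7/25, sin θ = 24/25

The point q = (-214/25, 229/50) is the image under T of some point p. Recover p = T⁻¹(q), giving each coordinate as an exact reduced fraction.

T1 = [1 0 0; 0 -1 0; 0 0 1]
T2·T1 = [1 0 1; 0 -1 5; 0 0 1]
T3·…·T1 = [7/25 24/25 -113/25; 24/25 -7/25 59/25; 0 0 1]
det M = -1; M⁻¹ = [7/25 24/25 -1; 24/25 -7/25 5; 0 0 1]
M⁻¹ · (-214/25, 229/50)ᵀ = (1, -9/2)ᵀ

p = (1, -9/2)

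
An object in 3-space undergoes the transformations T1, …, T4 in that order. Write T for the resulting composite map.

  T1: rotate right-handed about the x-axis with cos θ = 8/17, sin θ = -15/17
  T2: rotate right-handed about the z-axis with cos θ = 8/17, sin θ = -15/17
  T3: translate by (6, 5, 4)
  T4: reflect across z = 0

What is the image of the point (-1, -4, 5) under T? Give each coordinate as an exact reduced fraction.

T1 rotate right-handed about the x-axis with cos θ = 8/17, sin θ = -15/17: (-1, -4, 5) → (-1, 43/17, 100/17)
T2 rotate right-handed about the z-axis with cos θ = 8/17, sin θ = -15/17: (-1, 43/17, 100/17) → (509/289, 599/289, 100/17)
T3 translate by (6, 5, 4): (509/289, 599/289, 100/17) → (2243/289, 2044/289, 168/17)
T4 reflect across z = 0: (2243/289, 2044/289, 168/17) → (2243/289, 2044/289, -168/17)

T(p) = (2243/289, 2044/289, -168/17)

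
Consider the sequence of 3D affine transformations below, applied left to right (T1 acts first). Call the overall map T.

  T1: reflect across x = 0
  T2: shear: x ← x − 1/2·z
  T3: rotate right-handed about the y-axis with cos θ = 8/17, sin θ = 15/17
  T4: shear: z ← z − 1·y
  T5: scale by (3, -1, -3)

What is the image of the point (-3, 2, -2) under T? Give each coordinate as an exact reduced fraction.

T1 reflect across x = 0: (-3, 2, -2) → (3, 2, -2)
T2 shear: x ← x − 1/2·z: (3, 2, -2) → (4, 2, -2)
T3 rotate right-handed about the y-axis with cos θ = 8/17, sin θ = 15/17: (4, 2, -2) → (2/17, 2, -76/17)
T4 shear: z ← z − 1·y: (2/17, 2, -76/17) → (2/17, 2, -110/17)
T5 scale by (3, -1, -3): (2/17, 2, -110/17) → (6/17, -2, 330/17)

T(p) = (6/17, -2, 330/17)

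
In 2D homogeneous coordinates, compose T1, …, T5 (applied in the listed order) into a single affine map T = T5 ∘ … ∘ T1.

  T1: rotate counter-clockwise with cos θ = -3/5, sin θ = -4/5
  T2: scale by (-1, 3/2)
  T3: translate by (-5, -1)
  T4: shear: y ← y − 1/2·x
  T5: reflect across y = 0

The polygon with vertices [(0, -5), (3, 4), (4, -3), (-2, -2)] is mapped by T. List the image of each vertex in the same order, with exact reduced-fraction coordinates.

image vertices: (-1, -4), (-32/5, 5), (-1/5, 3), (-23/5, -11/2)

T1 rotate counter-clockwise with cos θ = -3/5, sin θ = -4/5: (0, -5) → (-4, 3); (3, 4) → (7/5, -24/5); (4, -3) → (-24/5, -7/5); (-2, -2) → (-2/5, 14/5)
T2 scale by (-1, 3/2): (-4, 3) → (4, 9/2); (7/5, -24/5) → (-7/5, -36/5); (-24/5, -7/5) → (24/5, -21/10); (-2/5, 14/5) → (2/5, 21/5)
T3 translate by (-5, -1): (4, 9/2) → (-1, 7/2); (-7/5, -36/5) → (-32/5, -41/5); (24/5, -21/10) → (-1/5, -31/10); (2/5, 21/5) → (-23/5, 16/5)
T4 shear: y ← y − 1/2·x: (-1, 7/2) → (-1, 4); (-32/5, -41/5) → (-32/5, -5); (-1/5, -31/10) → (-1/5, -3); (-23/5, 16/5) → (-23/5, 11/2)
T5 reflect across y = 0: (-1, 4) → (-1, -4); (-32/5, -5) → (-32/5, 5); (-1/5, -3) → (-1/5, 3); (-23/5, 11/2) → (-23/5, -11/2)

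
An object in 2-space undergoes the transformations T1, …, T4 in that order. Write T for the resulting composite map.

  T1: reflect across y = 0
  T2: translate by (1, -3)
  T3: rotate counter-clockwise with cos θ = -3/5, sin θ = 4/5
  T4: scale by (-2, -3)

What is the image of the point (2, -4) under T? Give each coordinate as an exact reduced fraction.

T1 reflect across y = 0: (2, -4) → (2, 4)
T2 translate by (1, -3): (2, 4) → (3, 1)
T3 rotate counter-clockwise with cos θ = -3/5, sin θ = 4/5: (3, 1) → (-13/5, 9/5)
T4 scale by (-2, -3): (-13/5, 9/5) → (26/5, -27/5)

T(p) = (26/5, -27/5)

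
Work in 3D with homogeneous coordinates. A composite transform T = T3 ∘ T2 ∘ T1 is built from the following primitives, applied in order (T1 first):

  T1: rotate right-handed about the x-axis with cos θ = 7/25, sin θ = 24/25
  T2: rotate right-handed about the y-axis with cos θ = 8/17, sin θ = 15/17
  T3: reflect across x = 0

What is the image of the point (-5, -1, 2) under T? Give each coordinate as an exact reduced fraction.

T(p) = (46/17, -11/5, 359/85)

T1 rotate right-handed about the x-axis with cos θ = 7/25, sin θ = 24/25: (-5, -1, 2) → (-5, -11/5, -2/5)
T2 rotate right-handed about the y-axis with cos θ = 8/17, sin θ = 15/17: (-5, -11/5, -2/5) → (-46/17, -11/5, 359/85)
T3 reflect across x = 0: (-46/17, -11/5, 359/85) → (46/17, -11/5, 359/85)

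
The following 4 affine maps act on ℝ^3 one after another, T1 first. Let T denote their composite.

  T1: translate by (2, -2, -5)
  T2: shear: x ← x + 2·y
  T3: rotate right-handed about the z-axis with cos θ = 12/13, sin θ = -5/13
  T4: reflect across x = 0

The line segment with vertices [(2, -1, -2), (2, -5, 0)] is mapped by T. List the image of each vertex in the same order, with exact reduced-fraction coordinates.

T1 translate by (2, -2, -5): (2, -1, -2) → (4, -3, -7); (2, -5, 0) → (4, -7, -5)
T2 shear: x ← x + 2·y: (4, -3, -7) → (-2, -3, -7); (4, -7, -5) → (-10, -7, -5)
T3 rotate right-handed about the z-axis with cos θ = 12/13, sin θ = -5/13: (-2, -3, -7) → (-3, -2, -7); (-10, -7, -5) → (-155/13, -34/13, -5)
T4 reflect across x = 0: (-3, -2, -7) → (3, -2, -7); (-155/13, -34/13, -5) → (155/13, -34/13, -5)

image vertices: (3, -2, -7), (155/13, -34/13, -5)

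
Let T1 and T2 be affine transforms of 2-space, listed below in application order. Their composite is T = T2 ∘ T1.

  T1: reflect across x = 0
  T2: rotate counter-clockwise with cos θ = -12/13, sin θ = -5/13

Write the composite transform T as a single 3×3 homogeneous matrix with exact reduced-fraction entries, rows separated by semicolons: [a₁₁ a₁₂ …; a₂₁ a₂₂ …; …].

T = [12/13 5/13 0; 5/13 -12/13 0; 0 0 1]

T1 = [-1 0 0; 0 1 0; 0 0 1]
T2·T1 = [12/13 5/13 0; 5/13 -12/13 0; 0 0 1]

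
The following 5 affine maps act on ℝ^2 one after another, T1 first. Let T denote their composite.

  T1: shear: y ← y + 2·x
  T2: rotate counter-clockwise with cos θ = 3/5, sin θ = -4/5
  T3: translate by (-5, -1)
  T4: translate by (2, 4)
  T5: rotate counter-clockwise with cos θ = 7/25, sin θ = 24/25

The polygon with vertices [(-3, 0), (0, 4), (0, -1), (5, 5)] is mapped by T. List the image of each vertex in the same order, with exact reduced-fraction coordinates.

image vertices: (-552/125, -1089/125), (-641/125, 213/125), (-421/125, -372/125), (-108/25, 344/25)

T1 shear: y ← y + 2·x: (-3, 0) → (-3, -6); (0, 4) → (0, 4); (0, -1) → (0, -1); (5, 5) → (5, 15)
T2 rotate counter-clockwise with cos θ = 3/5, sin θ = -4/5: (-3, -6) → (-33/5, -6/5); (0, 4) → (16/5, 12/5); (0, -1) → (-4/5, -3/5); (5, 15) → (15, 5)
T3 translate by (-5, -1): (-33/5, -6/5) → (-58/5, -11/5); (16/5, 12/5) → (-9/5, 7/5); (-4/5, -3/5) → (-29/5, -8/5); (15, 5) → (10, 4)
T4 translate by (2, 4): (-58/5, -11/5) → (-48/5, 9/5); (-9/5, 7/5) → (1/5, 27/5); (-29/5, -8/5) → (-19/5, 12/5); (10, 4) → (12, 8)
T5 rotate counter-clockwise with cos θ = 7/25, sin θ = 24/25: (-48/5, 9/5) → (-552/125, -1089/125); (1/5, 27/5) → (-641/125, 213/125); (-19/5, 12/5) → (-421/125, -372/125); (12, 8) → (-108/25, 344/25)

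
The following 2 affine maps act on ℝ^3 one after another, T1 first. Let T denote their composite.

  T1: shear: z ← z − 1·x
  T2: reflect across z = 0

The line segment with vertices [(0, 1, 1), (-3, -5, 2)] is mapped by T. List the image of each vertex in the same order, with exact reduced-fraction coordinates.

image vertices: (0, 1, -1), (-3, -5, -5)

T1 shear: z ← z − 1·x: (0, 1, 1) → (0, 1, 1); (-3, -5, 2) → (-3, -5, 5)
T2 reflect across z = 0: (0, 1, 1) → (0, 1, -1); (-3, -5, 5) → (-3, -5, -5)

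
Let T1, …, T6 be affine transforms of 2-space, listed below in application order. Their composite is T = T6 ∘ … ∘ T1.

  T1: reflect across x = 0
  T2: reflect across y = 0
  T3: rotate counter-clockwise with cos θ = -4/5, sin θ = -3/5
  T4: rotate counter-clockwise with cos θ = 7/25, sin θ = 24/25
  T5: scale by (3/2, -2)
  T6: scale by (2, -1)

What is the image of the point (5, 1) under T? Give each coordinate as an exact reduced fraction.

T1 reflect across x = 0: (5, 1) → (-5, 1)
T2 reflect across y = 0: (-5, 1) → (-5, -1)
T3 rotate counter-clockwise with cos θ = -4/5, sin θ = -3/5: (-5, -1) → (17/5, 19/5)
T4 rotate counter-clockwise with cos θ = 7/25, sin θ = 24/25: (17/5, 19/5) → (-337/125, 541/125)
T5 scale by (3/2, -2): (-337/125, 541/125) → (-1011/250, -1082/125)
T6 scale by (2, -1): (-1011/250, -1082/125) → (-1011/125, 1082/125)

T(p) = (-1011/125, 1082/125)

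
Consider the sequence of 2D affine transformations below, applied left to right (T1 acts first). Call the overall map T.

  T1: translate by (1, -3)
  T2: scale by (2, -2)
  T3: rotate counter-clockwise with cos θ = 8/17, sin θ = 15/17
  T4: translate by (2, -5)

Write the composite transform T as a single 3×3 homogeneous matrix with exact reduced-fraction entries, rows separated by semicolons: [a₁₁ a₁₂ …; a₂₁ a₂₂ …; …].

T1 = [1 0 1; 0 1 -3; 0 0 1]
T2·T1 = [2 0 2; 0 -2 6; 0 0 1]
T3·…·T1 = [16/17 30/17 -74/17; 30/17 -16/17 78/17; 0 0 1]
T4·…·T1 = [16/17 30/17 -40/17; 30/17 -16/17 -7/17; 0 0 1]

T = [16/17 30/17 -40/17; 30/17 -16/17 -7/17; 0 0 1]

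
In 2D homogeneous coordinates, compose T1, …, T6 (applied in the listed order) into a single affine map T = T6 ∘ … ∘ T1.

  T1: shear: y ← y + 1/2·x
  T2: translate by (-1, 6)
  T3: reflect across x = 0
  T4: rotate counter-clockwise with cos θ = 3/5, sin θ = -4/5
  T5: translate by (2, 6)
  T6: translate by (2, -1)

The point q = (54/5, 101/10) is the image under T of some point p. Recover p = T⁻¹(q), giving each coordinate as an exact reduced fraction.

T1 = [1 0 0; 1/2 1 0; 0 0 1]
T2·T1 = [1 0 -1; 1/2 1 6; 0 0 1]
T3·…·T1 = [-1 0 1; 1/2 1 6; 0 0 1]
T4·…·T1 = [-1/5 4/5 27/5; 11/10 3/5 14/5; 0 0 1]
T5·…·T1 = [-1/5 4/5 37/5; 11/10 3/5 44/5; 0 0 1]
T6·…·T1 = [-1/5 4/5 47/5; 11/10 3/5 39/5; 0 0 1]
det M = -1; M⁻¹ = [-3/5 4/5 -3/5; 11/10 1/5 -119/10; 0 0 1]
M⁻¹ · (54/5, 101/10)ᵀ = (1, 2)ᵀ

p = (1, 2)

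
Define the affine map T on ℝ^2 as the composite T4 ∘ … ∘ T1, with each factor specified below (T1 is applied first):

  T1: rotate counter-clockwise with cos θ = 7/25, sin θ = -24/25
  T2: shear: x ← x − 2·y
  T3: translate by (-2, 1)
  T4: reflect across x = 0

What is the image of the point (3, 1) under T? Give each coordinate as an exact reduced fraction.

T1 rotate counter-clockwise with cos θ = 7/25, sin θ = -24/25: (3, 1) → (9/5, -13/5)
T2 shear: x ← x − 2·y: (9/5, -13/5) → (7, -13/5)
T3 translate by (-2, 1): (7, -13/5) → (5, -8/5)
T4 reflect across x = 0: (5, -8/5) → (-5, -8/5)

T(p) = (-5, -8/5)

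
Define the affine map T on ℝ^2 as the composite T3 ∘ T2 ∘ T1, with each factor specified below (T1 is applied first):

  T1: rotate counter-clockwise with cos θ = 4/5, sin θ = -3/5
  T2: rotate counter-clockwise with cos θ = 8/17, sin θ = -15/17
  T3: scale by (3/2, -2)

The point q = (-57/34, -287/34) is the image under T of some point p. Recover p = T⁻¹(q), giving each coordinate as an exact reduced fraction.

T1 = [4/5 3/5 0; -3/5 4/5 0; 0 0 1]
T2·T1 = [-13/85 84/85 0; -84/85 -13/85 0; 0 0 1]
T3·…·T1 = [-39/170 126/85 0; 168/85 26/85 0; 0 0 1]
det M = -3; M⁻¹ = [-26/255 42/85 0; 56/85 13/170 0; 0 0 1]
M⁻¹ · (-57/34, -287/34)ᵀ = (-4, -7/4)ᵀ

p = (-4, -7/4)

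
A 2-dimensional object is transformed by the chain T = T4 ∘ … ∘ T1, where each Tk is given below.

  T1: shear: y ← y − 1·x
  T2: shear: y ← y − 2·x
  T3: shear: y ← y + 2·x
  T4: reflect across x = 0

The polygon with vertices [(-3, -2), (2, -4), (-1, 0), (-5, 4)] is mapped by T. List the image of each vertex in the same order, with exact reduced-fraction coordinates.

T1 shear: y ← y − 1·x: (-3, -2) → (-3, 1); (2, -4) → (2, -6); (-1, 0) → (-1, 1); (-5, 4) → (-5, 9)
T2 shear: y ← y − 2·x: (-3, 1) → (-3, 7); (2, -6) → (2, -10); (-1, 1) → (-1, 3); (-5, 9) → (-5, 19)
T3 shear: y ← y + 2·x: (-3, 7) → (-3, 1); (2, -10) → (2, -6); (-1, 3) → (-1, 1); (-5, 19) → (-5, 9)
T4 reflect across x = 0: (-3, 1) → (3, 1); (2, -6) → (-2, -6); (-1, 1) → (1, 1); (-5, 9) → (5, 9)

image vertices: (3, 1), (-2, -6), (1, 1), (5, 9)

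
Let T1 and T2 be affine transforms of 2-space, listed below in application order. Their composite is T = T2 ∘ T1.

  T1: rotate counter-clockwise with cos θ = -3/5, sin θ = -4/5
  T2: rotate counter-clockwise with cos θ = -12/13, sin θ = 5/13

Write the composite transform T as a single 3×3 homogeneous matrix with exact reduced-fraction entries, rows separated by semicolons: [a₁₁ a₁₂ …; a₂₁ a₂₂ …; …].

T = [56/65 -33/65 0; 33/65 56/65 0; 0 0 1]

T1 = [-3/5 4/5 0; -4/5 -3/5 0; 0 0 1]
T2·T1 = [56/65 -33/65 0; 33/65 56/65 0; 0 0 1]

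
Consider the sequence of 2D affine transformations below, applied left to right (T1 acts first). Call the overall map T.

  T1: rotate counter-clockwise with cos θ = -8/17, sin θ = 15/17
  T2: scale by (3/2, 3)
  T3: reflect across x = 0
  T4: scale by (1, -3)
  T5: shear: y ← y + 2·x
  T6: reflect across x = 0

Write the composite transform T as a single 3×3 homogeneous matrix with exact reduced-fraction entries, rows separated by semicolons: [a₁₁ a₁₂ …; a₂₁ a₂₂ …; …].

T = [-12/17 -45/34 0; -111/17 117/17 0; 0 0 1]

T1 = [-8/17 -15/17 0; 15/17 -8/17 0; 0 0 1]
T2·T1 = [-12/17 -45/34 0; 45/17 -24/17 0; 0 0 1]
T3·…·T1 = [12/17 45/34 0; 45/17 -24/17 0; 0 0 1]
T4·…·T1 = [12/17 45/34 0; -135/17 72/17 0; 0 0 1]
T5·…·T1 = [12/17 45/34 0; -111/17 117/17 0; 0 0 1]
T6·…·T1 = [-12/17 -45/34 0; -111/17 117/17 0; 0 0 1]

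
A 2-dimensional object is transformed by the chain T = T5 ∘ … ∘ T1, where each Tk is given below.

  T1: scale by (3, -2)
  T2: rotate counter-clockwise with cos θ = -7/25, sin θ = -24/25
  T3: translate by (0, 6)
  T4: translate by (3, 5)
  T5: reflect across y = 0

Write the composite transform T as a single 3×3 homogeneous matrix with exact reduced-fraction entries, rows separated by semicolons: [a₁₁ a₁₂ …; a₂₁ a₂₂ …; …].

T = [-21/25 -48/25 3; 72/25 -14/25 -11; 0 0 1]

T1 = [3 0 0; 0 -2 0; 0 0 1]
T2·T1 = [-21/25 -48/25 0; -72/25 14/25 0; 0 0 1]
T3·…·T1 = [-21/25 -48/25 0; -72/25 14/25 6; 0 0 1]
T4·…·T1 = [-21/25 -48/25 3; -72/25 14/25 11; 0 0 1]
T5·…·T1 = [-21/25 -48/25 3; 72/25 -14/25 -11; 0 0 1]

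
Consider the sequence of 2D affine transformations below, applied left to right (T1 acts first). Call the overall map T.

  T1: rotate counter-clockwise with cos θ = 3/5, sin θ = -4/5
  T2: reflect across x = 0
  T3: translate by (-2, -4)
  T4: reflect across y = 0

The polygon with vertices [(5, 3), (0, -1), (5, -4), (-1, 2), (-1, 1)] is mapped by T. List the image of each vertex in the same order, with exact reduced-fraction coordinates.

T1 rotate counter-clockwise with cos θ = 3/5, sin θ = -4/5: (5, 3) → (27/5, -11/5); (0, -1) → (-4/5, -3/5); (5, -4) → (-1/5, -32/5); (-1, 2) → (1, 2); (-1, 1) → (1/5, 7/5)
T2 reflect across x = 0: (27/5, -11/5) → (-27/5, -11/5); (-4/5, -3/5) → (4/5, -3/5); (-1/5, -32/5) → (1/5, -32/5); (1, 2) → (-1, 2); (1/5, 7/5) → (-1/5, 7/5)
T3 translate by (-2, -4): (-27/5, -11/5) → (-37/5, -31/5); (4/5, -3/5) → (-6/5, -23/5); (1/5, -32/5) → (-9/5, -52/5); (-1, 2) → (-3, -2); (-1/5, 7/5) → (-11/5, -13/5)
T4 reflect across y = 0: (-37/5, -31/5) → (-37/5, 31/5); (-6/5, -23/5) → (-6/5, 23/5); (-9/5, -52/5) → (-9/5, 52/5); (-3, -2) → (-3, 2); (-11/5, -13/5) → (-11/5, 13/5)

image vertices: (-37/5, 31/5), (-6/5, 23/5), (-9/5, 52/5), (-3, 2), (-11/5, 13/5)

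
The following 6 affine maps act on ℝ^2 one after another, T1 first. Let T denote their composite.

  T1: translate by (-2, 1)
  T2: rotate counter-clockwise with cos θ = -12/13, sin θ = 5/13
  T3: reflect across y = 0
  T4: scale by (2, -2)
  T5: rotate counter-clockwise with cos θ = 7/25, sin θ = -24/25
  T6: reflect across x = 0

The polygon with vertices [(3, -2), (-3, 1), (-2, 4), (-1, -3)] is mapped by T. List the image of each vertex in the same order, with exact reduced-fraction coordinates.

image vertices: (-718/325, 574/325), (1652/325, -3086/325), (3518/325, -2224/325), (-1076/325, -2082/325)

T1 translate by (-2, 1): (3, -2) → (1, -1); (-3, 1) → (-5, 2); (-2, 4) → (-4, 5); (-1, -3) → (-3, -2)
T2 rotate counter-clockwise with cos θ = -12/13, sin θ = 5/13: (1, -1) → (-7/13, 17/13); (-5, 2) → (50/13, -49/13); (-4, 5) → (23/13, -80/13); (-3, -2) → (46/13, 9/13)
T3 reflect across y = 0: (-7/13, 17/13) → (-7/13, -17/13); (50/13, -49/13) → (50/13, 49/13); (23/13, -80/13) → (23/13, 80/13); (46/13, 9/13) → (46/13, -9/13)
T4 scale by (2, -2): (-7/13, -17/13) → (-14/13, 34/13); (50/13, 49/13) → (100/13, -98/13); (23/13, 80/13) → (46/13, -160/13); (46/13, -9/13) → (92/13, 18/13)
T5 rotate counter-clockwise with cos θ = 7/25, sin θ = -24/25: (-14/13, 34/13) → (718/325, 574/325); (100/13, -98/13) → (-1652/325, -3086/325); (46/13, -160/13) → (-3518/325, -2224/325); (92/13, 18/13) → (1076/325, -2082/325)
T6 reflect across x = 0: (718/325, 574/325) → (-718/325, 574/325); (-1652/325, -3086/325) → (1652/325, -3086/325); (-3518/325, -2224/325) → (3518/325, -2224/325); (1076/325, -2082/325) → (-1076/325, -2082/325)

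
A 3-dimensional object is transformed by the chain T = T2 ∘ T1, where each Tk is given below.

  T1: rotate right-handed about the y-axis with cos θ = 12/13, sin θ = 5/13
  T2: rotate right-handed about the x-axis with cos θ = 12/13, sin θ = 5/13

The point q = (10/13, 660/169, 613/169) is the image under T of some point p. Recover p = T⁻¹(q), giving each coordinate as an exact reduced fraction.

p = (0, 5, 2)

T1 = [12/13 0 5/13 0; 0 1 0 0; -5/13 0 12/13 0; 0 0 0 1]
T2·T1 = [12/13 0 5/13 0; 25/169 12/13 -60/169 0; -60/169 5/13 144/169 0; 0 0 0 1]
det M = 1; M⁻¹ = [12/13 25/169 -60/169 0; 0 12/13 5/13 0; 5/13 -60/169 144/169 0; 0 0 0 1]
M⁻¹ · (10/13, 660/169, 613/169)ᵀ = (0, 5, 2)ᵀ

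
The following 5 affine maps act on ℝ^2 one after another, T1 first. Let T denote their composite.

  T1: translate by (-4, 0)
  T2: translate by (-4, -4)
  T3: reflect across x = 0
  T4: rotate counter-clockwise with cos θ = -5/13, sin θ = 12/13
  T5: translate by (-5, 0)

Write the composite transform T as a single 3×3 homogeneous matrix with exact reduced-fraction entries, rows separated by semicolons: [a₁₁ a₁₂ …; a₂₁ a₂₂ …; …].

T = [5/13 -12/13 -57/13; -12/13 -5/13 116/13; 0 0 1]

T1 = [1 0 -4; 0 1 0; 0 0 1]
T2·T1 = [1 0 -8; 0 1 -4; 0 0 1]
T3·…·T1 = [-1 0 8; 0 1 -4; 0 0 1]
T4·…·T1 = [5/13 -12/13 8/13; -12/13 -5/13 116/13; 0 0 1]
T5·…·T1 = [5/13 -12/13 -57/13; -12/13 -5/13 116/13; 0 0 1]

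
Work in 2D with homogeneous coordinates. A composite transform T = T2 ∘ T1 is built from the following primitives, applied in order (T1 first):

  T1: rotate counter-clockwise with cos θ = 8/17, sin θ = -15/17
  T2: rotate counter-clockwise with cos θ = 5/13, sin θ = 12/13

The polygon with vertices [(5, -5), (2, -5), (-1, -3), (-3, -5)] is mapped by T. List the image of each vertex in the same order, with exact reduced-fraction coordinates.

T1 rotate counter-clockwise with cos θ = 8/17, sin θ = -15/17: (5, -5) → (-35/17, -115/17); (2, -5) → (-59/17, -70/17); (-1, -3) → (-53/17, -9/17); (-3, -5) → (-99/17, 5/17)
T2 rotate counter-clockwise with cos θ = 5/13, sin θ = 12/13: (-35/17, -115/17) → (1205/221, -995/221); (-59/17, -70/17) → (545/221, -1058/221); (-53/17, -9/17) → (-157/221, -681/221); (-99/17, 5/17) → (-555/221, -1163/221)

image vertices: (1205/221, -995/221), (545/221, -1058/221), (-157/221, -681/221), (-555/221, -1163/221)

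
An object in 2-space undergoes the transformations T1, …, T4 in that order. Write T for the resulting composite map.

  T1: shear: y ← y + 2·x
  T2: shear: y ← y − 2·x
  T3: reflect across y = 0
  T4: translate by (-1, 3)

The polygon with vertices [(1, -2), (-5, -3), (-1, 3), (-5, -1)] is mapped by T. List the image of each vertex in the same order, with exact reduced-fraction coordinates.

T1 shear: y ← y + 2·x: (1, -2) → (1, 0); (-5, -3) → (-5, -13); (-1, 3) → (-1, 1); (-5, -1) → (-5, -11)
T2 shear: y ← y − 2·x: (1, 0) → (1, -2); (-5, -13) → (-5, -3); (-1, 1) → (-1, 3); (-5, -11) → (-5, -1)
T3 reflect across y = 0: (1, -2) → (1, 2); (-5, -3) → (-5, 3); (-1, 3) → (-1, -3); (-5, -1) → (-5, 1)
T4 translate by (-1, 3): (1, 2) → (0, 5); (-5, 3) → (-6, 6); (-1, -3) → (-2, 0); (-5, 1) → (-6, 4)

image vertices: (0, 5), (-6, 6), (-2, 0), (-6, 4)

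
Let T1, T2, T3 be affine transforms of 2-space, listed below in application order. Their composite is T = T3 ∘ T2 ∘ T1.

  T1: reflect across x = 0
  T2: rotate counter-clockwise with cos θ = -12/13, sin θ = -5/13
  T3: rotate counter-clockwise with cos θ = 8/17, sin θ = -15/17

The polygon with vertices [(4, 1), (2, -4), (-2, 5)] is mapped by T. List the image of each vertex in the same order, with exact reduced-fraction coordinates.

image vertices: (32/13, -43/13), (902/221, 404/221), (-1042/221, -575/221)

T1 reflect across x = 0: (4, 1) → (-4, 1); (2, -4) → (-2, -4); (-2, 5) → (2, 5)
T2 rotate counter-clockwise with cos θ = -12/13, sin θ = -5/13: (-4, 1) → (53/13, 8/13); (-2, -4) → (4/13, 58/13); (2, 5) → (1/13, -70/13)
T3 rotate counter-clockwise with cos θ = 8/17, sin θ = -15/17: (53/13, 8/13) → (32/13, -43/13); (4/13, 58/13) → (902/221, 404/221); (1/13, -70/13) → (-1042/221, -575/221)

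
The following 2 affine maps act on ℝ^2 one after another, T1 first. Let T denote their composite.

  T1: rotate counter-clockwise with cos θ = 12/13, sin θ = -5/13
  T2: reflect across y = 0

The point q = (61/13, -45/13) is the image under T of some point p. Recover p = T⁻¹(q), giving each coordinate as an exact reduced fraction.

p = (3, 5)

T1 = [12/13 5/13 0; -5/13 12/13 0; 0 0 1]
T2·T1 = [12/13 5/13 0; 5/13 -12/13 0; 0 0 1]
det M = -1; M⁻¹ = [12/13 5/13 0; 5/13 -12/13 0; 0 0 1]
M⁻¹ · (61/13, -45/13)ᵀ = (3, 5)ᵀ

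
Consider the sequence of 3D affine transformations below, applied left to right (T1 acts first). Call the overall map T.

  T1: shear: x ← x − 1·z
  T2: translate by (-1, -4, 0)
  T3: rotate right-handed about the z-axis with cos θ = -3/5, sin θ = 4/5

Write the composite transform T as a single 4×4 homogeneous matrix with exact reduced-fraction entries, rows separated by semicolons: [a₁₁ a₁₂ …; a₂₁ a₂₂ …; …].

T1 = [1 0 -1 0; 0 1 0 0; 0 0 1 0; 0 0 0 1]
T2·T1 = [1 0 -1 -1; 0 1 0 -4; 0 0 1 0; 0 0 0 1]
T3·…·T1 = [-3/5 -4/5 3/5 19/5; 4/5 -3/5 -4/5 8/5; 0 0 1 0; 0 0 0 1]

T = [-3/5 -4/5 3/5 19/5; 4/5 -3/5 -4/5 8/5; 0 0 1 0; 0 0 0 1]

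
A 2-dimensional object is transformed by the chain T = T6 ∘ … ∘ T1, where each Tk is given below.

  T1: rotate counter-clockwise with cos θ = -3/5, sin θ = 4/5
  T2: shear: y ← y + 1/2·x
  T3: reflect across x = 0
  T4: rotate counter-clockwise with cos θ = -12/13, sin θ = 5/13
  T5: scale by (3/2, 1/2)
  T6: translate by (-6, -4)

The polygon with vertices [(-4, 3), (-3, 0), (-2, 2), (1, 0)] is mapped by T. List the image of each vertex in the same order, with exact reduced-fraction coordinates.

T1 rotate counter-clockwise with cos θ = -3/5, sin θ = 4/5: (-4, 3) → (0, -5); (-3, 0) → (9/5, -12/5); (-2, 2) → (-2/5, -14/5); (1, 0) → (-3/5, 4/5)
T2 shear: y ← y + 1/2·x: (0, -5) → (0, -5); (9/5, -12/5) → (9/5, -3/2); (-2/5, -14/5) → (-2/5, -3); (-3/5, 4/5) → (-3/5, 1/2)
T3 reflect across x = 0: (0, -5) → (0, -5); (9/5, -3/2) → (-9/5, -3/2); (-2/5, -3) → (2/5, -3); (-3/5, 1/2) → (3/5, 1/2)
T4 rotate counter-clockwise with cos θ = -12/13, sin θ = 5/13: (0, -5) → (25/13, 60/13); (-9/5, -3/2) → (291/130, 9/13); (2/5, -3) → (51/65, 38/13); (3/5, 1/2) → (-97/130, -3/13)
T5 scale by (3/2, 1/2): (25/13, 60/13) → (75/26, 30/13); (291/130, 9/13) → (873/260, 9/26); (51/65, 38/13) → (153/130, 19/13); (-97/130, -3/13) → (-291/260, -3/26)
T6 translate by (-6, -4): (75/26, 30/13) → (-81/26, -22/13); (873/260, 9/26) → (-687/260, -95/26); (153/130, 19/13) → (-627/130, -33/13); (-291/260, -3/26) → (-1851/260, -107/26)

image vertices: (-81/26, -22/13), (-687/260, -95/26), (-627/130, -33/13), (-1851/260, -107/26)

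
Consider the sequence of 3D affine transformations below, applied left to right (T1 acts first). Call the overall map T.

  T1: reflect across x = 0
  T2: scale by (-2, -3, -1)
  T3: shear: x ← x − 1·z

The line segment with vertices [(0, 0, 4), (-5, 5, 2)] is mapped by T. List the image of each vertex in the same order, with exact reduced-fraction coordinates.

T1 reflect across x = 0: (0, 0, 4) → (0, 0, 4); (-5, 5, 2) → (5, 5, 2)
T2 scale by (-2, -3, -1): (0, 0, 4) → (0, 0, -4); (5, 5, 2) → (-10, -15, -2)
T3 shear: x ← x − 1·z: (0, 0, -4) → (4, 0, -4); (-10, -15, -2) → (-8, -15, -2)

image vertices: (4, 0, -4), (-8, -15, -2)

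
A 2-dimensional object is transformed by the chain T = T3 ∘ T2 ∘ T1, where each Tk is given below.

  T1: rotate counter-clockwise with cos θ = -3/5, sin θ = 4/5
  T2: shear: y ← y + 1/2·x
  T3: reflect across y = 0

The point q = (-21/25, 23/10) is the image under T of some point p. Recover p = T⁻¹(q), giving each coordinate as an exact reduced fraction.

p = (-1, 9/5)

T1 = [-3/5 -4/5 0; 4/5 -3/5 0; 0 0 1]
T2·T1 = [-3/5 -4/5 0; 1/2 -1 0; 0 0 1]
T3·…·T1 = [-3/5 -4/5 0; -1/2 1 0; 0 0 1]
det M = -1; M⁻¹ = [-1 -4/5 0; -1/2 3/5 0; 0 0 1]
M⁻¹ · (-21/25, 23/10)ᵀ = (-1, 9/5)ᵀ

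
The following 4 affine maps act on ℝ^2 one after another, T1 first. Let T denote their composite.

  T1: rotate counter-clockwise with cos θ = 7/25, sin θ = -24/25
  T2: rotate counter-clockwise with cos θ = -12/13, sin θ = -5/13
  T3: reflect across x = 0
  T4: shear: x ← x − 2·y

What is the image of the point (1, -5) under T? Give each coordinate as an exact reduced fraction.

T1 rotate counter-clockwise with cos θ = 7/25, sin θ = -24/25: (1, -5) → (-113/25, -59/25)
T2 rotate counter-clockwise with cos θ = -12/13, sin θ = -5/13: (-113/25, -59/25) → (1061/325, 1273/325)
T3 reflect across x = 0: (1061/325, 1273/325) → (-1061/325, 1273/325)
T4 shear: x ← x − 2·y: (-1061/325, 1273/325) → (-3607/325, 1273/325)

T(p) = (-3607/325, 1273/325)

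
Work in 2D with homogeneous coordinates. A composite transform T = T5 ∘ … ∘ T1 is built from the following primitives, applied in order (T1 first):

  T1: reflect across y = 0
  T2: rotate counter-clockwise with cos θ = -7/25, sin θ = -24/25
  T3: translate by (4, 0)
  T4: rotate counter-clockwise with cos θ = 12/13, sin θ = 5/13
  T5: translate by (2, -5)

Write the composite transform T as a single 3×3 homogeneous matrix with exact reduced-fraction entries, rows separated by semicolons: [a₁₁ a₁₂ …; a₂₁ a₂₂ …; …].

T = [36/325 -323/325 74/13; -323/325 -36/325 -45/13; 0 0 1]

T1 = [1 0 0; 0 -1 0; 0 0 1]
T2·T1 = [-7/25 -24/25 0; -24/25 7/25 0; 0 0 1]
T3·…·T1 = [-7/25 -24/25 4; -24/25 7/25 0; 0 0 1]
T4·…·T1 = [36/325 -323/325 48/13; -323/325 -36/325 20/13; 0 0 1]
T5·…·T1 = [36/325 -323/325 74/13; -323/325 -36/325 -45/13; 0 0 1]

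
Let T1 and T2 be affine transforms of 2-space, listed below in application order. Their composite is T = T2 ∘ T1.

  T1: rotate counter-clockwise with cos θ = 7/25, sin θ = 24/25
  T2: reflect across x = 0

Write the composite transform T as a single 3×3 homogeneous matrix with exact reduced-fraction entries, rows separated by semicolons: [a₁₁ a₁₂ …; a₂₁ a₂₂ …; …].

T1 = [7/25 -24/25 0; 24/25 7/25 0; 0 0 1]
T2·T1 = [-7/25 24/25 0; 24/25 7/25 0; 0 0 1]

T = [-7/25 24/25 0; 24/25 7/25 0; 0 0 1]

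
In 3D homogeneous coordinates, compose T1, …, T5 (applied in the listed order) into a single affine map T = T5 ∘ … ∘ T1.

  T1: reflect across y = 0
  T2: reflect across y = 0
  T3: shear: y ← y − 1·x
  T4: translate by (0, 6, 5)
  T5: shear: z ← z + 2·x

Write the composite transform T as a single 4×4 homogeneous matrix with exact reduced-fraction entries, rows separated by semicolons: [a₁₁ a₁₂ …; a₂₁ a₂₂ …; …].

T = [1 0 0 0; -1 1 0 6; 2 0 1 5; 0 0 0 1]

T1 = [1 0 0 0; 0 -1 0 0; 0 0 1 0; 0 0 0 1]
T2·T1 = [1 0 0 0; 0 1 0 0; 0 0 1 0; 0 0 0 1]
T3·…·T1 = [1 0 0 0; -1 1 0 0; 0 0 1 0; 0 0 0 1]
T4·…·T1 = [1 0 0 0; -1 1 0 6; 0 0 1 5; 0 0 0 1]
T5·…·T1 = [1 0 0 0; -1 1 0 6; 2 0 1 5; 0 0 0 1]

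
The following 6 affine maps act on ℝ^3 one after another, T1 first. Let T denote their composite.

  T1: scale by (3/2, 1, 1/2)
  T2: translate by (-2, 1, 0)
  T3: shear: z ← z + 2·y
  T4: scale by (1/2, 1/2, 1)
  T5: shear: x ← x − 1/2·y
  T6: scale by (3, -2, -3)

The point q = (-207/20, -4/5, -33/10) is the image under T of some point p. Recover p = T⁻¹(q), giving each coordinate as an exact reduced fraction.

T1 = [3/2 0 0 0; 0 1 0 0; 0 0 1/2 0; 0 0 0 1]
T2·T1 = [3/2 0 0 -2; 0 1 0 1; 0 0 1/2 0; 0 0 0 1]
T3·…·T1 = [3/2 0 0 -2; 0 1 0 1; 0 2 1/2 2; 0 0 0 1]
T4·…·T1 = [3/4 0 0 -1; 0 1/2 0 1/2; 0 2 1/2 2; 0 0 0 1]
T5·…·T1 = [3/4 -1/4 0 -5/4; 0 1/2 0 1/2; 0 2 1/2 2; 0 0 0 1]
T6·…·T1 = [9/4 -3/4 0 -15/4; 0 -1 0 -1; 0 -6 -3/2 -6; 0 0 0 1]
det M = 27/8; M⁻¹ = [4/9 -1/3 0 4/3; 0 -1 0 -1; 0 4 -2/3 0; 0 0 0 1]
M⁻¹ · (-207/20, -4/5, -33/10)ᵀ = (-3, -1/5, -1)ᵀ

p = (-3, -1/5, -1)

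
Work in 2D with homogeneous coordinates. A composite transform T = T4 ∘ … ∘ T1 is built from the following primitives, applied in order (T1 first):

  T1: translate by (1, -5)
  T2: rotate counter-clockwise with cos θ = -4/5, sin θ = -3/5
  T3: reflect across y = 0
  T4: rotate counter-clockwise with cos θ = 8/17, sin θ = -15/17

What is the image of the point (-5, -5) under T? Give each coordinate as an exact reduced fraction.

T1 translate by (1, -5): (-5, -5) → (-4, -10)
T2 rotate counter-clockwise with cos θ = -4/5, sin θ = -3/5: (-4, -10) → (-14/5, 52/5)
T3 reflect across y = 0: (-14/5, 52/5) → (-14/5, -52/5)
T4 rotate counter-clockwise with cos θ = 8/17, sin θ = -15/17: (-14/5, -52/5) → (-892/85, -206/85)

T(p) = (-892/85, -206/85)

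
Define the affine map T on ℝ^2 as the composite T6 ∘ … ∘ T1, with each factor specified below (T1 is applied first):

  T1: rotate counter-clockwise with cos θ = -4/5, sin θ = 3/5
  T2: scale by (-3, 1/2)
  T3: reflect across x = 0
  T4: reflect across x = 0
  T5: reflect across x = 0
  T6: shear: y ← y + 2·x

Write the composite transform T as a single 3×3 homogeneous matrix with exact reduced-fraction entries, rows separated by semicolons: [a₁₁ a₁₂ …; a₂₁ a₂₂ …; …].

T = [-12/5 -9/5 0; -9/2 -4 0; 0 0 1]

T1 = [-4/5 -3/5 0; 3/5 -4/5 0; 0 0 1]
T2·T1 = [12/5 9/5 0; 3/10 -2/5 0; 0 0 1]
T3·…·T1 = [-12/5 -9/5 0; 3/10 -2/5 0; 0 0 1]
T4·…·T1 = [12/5 9/5 0; 3/10 -2/5 0; 0 0 1]
T5·…·T1 = [-12/5 -9/5 0; 3/10 -2/5 0; 0 0 1]
T6·…·T1 = [-12/5 -9/5 0; -9/2 -4 0; 0 0 1]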